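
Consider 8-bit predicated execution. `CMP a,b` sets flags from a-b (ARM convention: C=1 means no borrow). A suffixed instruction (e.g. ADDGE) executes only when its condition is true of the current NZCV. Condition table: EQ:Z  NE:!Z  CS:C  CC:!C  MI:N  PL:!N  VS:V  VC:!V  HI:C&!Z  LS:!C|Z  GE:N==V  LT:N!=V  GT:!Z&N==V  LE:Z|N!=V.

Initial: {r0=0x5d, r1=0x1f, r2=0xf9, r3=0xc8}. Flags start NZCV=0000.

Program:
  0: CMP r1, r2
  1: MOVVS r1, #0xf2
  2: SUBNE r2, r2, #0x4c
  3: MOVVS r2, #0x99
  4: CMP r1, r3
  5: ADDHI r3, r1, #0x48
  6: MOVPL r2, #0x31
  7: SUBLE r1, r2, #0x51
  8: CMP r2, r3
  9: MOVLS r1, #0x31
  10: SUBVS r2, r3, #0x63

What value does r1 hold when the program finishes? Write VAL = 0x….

0: ✓ CMP  NZCV=0000
1: · MOVVS
2: ✓ SUBNE  r2←0xad
3: · MOVVS
4: ✓ CMP  NZCV=0000
5: · ADDHI
6: ✓ MOVPL  r2←0x31
7: · SUBLE
8: ✓ CMP  NZCV=0000
9: ✓ MOVLS  r1←0x31
10: · SUBVS

VAL = 0x31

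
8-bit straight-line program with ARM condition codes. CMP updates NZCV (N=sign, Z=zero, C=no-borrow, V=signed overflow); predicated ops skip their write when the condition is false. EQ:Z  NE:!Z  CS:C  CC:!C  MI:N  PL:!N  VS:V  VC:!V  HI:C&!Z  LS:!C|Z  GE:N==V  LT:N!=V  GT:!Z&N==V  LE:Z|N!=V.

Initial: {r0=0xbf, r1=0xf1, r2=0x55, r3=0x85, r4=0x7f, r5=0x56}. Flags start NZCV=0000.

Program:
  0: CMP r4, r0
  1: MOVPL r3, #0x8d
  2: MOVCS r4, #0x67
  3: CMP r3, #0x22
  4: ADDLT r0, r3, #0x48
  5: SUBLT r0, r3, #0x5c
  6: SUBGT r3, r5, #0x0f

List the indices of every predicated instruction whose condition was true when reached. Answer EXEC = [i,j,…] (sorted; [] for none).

EXEC = [4,5]

0: ✓ CMP  NZCV=1001
1: · MOVPL
2: · MOVCS
3: ✓ CMP  NZCV=0011
4: ✓ ADDLT  r0←0xcd
5: ✓ SUBLT  r0←0x29
6: · SUBGT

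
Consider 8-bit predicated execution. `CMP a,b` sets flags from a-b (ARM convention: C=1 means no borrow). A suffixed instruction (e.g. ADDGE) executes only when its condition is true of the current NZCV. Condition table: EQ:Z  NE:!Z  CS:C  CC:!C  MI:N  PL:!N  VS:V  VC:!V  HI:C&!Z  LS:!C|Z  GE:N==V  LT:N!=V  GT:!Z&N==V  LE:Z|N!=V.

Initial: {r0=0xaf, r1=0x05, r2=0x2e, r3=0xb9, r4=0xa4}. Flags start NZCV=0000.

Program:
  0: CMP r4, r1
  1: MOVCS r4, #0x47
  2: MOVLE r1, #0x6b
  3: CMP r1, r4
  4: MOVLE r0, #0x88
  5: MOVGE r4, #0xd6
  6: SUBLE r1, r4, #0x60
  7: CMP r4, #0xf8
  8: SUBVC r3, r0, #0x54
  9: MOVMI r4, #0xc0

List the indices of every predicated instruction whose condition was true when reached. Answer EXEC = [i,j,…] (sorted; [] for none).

EXEC = [1,2,5,8,9]

[0] flags=1010 → (cmp)
[1] flags=1010 CS?T → r4=0x47
[2] flags=1010 LE?T → r1=0x6b
[3] flags=0010 → (cmp)
[4] flags=0010 LE?F → skip
[5] flags=0010 GE?T → r4=0xd6
[6] flags=0010 LE?F → skip
[7] flags=1000 → (cmp)
[8] flags=1000 VC?T → r3=0x5b
[9] flags=1000 MI?T → r4=0xc0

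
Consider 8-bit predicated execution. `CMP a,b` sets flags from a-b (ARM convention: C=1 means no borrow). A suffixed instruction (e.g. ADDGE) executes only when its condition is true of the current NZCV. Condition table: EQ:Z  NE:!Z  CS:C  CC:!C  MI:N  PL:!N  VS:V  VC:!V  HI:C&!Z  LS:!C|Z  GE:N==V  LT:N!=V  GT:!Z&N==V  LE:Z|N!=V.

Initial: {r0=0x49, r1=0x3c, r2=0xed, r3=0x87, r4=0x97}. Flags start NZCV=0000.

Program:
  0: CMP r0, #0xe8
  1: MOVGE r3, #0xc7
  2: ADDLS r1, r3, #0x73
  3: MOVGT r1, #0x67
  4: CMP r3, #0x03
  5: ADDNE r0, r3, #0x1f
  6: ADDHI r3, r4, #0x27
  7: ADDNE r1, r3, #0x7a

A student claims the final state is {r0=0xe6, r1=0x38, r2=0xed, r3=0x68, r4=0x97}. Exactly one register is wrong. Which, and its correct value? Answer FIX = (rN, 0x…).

[0] flags=0000 → (cmp)
[1] flags=0000 GE?T → r3=0xc7
[2] flags=0000 LS?T → r1=0x3a
[3] flags=0000 GT?T → r1=0x67
[4] flags=1010 → (cmp)
[5] flags=1010 NE?T → r0=0xe6
[6] flags=1010 HI?T → r3=0xbe
[7] flags=1010 NE?T → r1=0x38

FIX = (r3, 0xbe)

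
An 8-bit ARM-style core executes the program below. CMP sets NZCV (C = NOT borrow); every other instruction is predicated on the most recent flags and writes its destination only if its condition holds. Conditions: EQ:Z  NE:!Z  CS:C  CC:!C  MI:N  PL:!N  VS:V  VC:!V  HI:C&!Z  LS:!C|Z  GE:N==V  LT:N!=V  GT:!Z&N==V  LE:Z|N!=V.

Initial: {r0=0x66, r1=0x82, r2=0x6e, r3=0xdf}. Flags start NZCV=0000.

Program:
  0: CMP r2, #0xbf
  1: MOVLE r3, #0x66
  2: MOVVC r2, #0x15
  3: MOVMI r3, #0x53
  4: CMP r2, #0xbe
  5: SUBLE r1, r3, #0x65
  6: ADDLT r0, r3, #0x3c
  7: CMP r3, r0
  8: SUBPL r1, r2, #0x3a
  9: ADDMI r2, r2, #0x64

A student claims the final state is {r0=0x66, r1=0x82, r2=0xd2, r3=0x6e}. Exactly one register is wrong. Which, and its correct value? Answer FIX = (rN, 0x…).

FIX = (r3, 0x53)

0: ✓ CMP  NZCV=1001
1: · MOVLE
2: · MOVVC
3: ✓ MOVMI  r3←0x53
4: ✓ CMP  NZCV=1001
5: · SUBLE
6: · ADDLT
7: ✓ CMP  NZCV=1000
8: · SUBPL
9: ✓ ADDMI  r2←0xd2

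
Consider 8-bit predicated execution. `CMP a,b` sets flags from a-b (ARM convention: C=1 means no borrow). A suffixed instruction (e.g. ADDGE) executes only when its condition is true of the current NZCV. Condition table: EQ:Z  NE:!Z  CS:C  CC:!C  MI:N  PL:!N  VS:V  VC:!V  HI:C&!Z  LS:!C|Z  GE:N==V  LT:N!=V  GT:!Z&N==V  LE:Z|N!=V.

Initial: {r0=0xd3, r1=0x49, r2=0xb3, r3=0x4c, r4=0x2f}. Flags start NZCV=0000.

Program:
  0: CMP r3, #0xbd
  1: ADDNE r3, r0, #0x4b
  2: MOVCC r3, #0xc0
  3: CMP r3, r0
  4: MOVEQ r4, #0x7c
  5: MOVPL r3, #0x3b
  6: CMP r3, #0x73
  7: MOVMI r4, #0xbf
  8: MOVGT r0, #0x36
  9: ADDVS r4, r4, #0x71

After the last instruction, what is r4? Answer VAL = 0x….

0: ✓ CMP  NZCV=1001
1: ✓ ADDNE  r3←0x1e
2: ✓ MOVCC  r3←0xc0
3: ✓ CMP  NZCV=1000
4: · MOVEQ
5: · MOVPL
6: ✓ CMP  NZCV=0011
7: · MOVMI
8: · MOVGT
9: ✓ ADDVS  r4←0xa0

VAL = 0xa0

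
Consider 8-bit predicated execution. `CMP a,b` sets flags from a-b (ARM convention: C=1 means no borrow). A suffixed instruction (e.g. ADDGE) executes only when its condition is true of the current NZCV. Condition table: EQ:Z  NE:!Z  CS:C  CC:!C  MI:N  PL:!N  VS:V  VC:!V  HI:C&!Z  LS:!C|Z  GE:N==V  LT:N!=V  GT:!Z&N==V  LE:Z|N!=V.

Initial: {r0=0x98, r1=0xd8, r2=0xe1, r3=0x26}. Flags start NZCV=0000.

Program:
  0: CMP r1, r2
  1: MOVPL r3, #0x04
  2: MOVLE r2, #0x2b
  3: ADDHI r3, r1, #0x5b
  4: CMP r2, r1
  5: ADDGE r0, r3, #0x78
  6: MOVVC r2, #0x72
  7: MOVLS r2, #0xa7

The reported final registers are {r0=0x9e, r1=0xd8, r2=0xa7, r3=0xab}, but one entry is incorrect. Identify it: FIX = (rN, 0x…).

FIX = (r3, 0x26)

[0] flags=1000 → (cmp)
[1] flags=1000 PL?F → skip
[2] flags=1000 LE?T → r2=0x2b
[3] flags=1000 HI?F → skip
[4] flags=0000 → (cmp)
[5] flags=0000 GE?T → r0=0x9e
[6] flags=0000 VC?T → r2=0x72
[7] flags=0000 LS?T → r2=0xa7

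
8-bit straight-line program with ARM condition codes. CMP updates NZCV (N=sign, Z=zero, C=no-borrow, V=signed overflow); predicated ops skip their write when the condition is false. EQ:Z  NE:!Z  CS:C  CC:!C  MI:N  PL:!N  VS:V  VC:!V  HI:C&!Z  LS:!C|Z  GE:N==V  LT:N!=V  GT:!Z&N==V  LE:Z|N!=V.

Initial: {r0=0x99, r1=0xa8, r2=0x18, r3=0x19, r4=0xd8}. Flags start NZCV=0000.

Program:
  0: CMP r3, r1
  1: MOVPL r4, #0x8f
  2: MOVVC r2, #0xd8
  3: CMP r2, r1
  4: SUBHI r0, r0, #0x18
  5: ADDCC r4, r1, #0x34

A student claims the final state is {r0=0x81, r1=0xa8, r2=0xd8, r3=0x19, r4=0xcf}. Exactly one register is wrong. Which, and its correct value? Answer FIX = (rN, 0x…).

FIX = (r4, 0x8f)

[0] flags=0000 → (cmp)
[1] flags=0000 PL?T → r4=0x8f
[2] flags=0000 VC?T → r2=0xd8
[3] flags=0010 → (cmp)
[4] flags=0010 HI?T → r0=0x81
[5] flags=0010 CC?F → skip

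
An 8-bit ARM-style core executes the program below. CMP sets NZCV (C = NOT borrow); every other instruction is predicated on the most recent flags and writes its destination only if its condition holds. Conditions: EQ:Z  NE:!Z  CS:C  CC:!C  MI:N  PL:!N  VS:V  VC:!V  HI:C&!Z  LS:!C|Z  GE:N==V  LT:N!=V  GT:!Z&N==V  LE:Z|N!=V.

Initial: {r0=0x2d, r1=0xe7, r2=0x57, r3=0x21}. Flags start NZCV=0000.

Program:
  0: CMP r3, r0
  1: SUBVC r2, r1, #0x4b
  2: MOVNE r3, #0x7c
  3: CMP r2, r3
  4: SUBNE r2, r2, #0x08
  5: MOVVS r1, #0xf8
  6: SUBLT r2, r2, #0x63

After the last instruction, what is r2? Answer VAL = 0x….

[0] flags=1000 → (cmp)
[1] flags=1000 VC?T → r2=0x9c
[2] flags=1000 NE?T → r3=0x7c
[3] flags=0011 → (cmp)
[4] flags=0011 NE?T → r2=0x94
[5] flags=0011 VS?T → r1=0xf8
[6] flags=0011 LT?T → r2=0x31

VAL = 0x31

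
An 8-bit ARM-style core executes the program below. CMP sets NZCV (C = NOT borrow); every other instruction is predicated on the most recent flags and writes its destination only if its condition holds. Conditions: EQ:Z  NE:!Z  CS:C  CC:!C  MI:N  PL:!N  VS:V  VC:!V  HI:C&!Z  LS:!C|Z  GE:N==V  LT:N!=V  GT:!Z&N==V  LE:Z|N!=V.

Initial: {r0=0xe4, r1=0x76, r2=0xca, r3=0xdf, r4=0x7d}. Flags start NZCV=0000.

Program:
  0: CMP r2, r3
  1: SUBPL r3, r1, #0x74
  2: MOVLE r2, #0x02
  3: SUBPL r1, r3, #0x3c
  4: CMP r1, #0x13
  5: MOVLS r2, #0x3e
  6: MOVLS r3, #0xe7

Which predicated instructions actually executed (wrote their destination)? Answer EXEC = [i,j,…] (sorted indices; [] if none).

EXEC = [2]

0: ✓ CMP  NZCV=1000
1: · SUBPL
2: ✓ MOVLE  r2←0x02
3: · SUBPL
4: ✓ CMP  NZCV=0010
5: · MOVLS
6: · MOVLS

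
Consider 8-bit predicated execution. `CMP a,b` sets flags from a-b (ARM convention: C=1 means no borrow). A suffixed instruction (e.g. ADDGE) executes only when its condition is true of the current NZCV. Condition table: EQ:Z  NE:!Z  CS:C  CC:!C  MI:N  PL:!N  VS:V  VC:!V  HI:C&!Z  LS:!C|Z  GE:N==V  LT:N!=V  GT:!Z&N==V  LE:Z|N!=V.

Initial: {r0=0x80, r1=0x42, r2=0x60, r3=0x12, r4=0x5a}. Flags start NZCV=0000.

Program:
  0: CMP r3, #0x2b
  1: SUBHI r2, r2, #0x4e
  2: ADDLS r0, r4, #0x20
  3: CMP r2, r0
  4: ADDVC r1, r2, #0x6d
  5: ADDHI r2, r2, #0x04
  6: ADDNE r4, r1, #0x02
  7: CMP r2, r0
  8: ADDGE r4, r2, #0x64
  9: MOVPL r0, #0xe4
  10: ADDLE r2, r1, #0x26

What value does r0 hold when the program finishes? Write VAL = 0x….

VAL = 0x7a

0: ✓ CMP  NZCV=1000
1: · SUBHI
2: ✓ ADDLS  r0←0x7a
3: ✓ CMP  NZCV=1000
4: ✓ ADDVC  r1←0xcd
5: · ADDHI
6: ✓ ADDNE  r4←0xcf
7: ✓ CMP  NZCV=1000
8: · ADDGE
9: · MOVPL
10: ✓ ADDLE  r2←0xf3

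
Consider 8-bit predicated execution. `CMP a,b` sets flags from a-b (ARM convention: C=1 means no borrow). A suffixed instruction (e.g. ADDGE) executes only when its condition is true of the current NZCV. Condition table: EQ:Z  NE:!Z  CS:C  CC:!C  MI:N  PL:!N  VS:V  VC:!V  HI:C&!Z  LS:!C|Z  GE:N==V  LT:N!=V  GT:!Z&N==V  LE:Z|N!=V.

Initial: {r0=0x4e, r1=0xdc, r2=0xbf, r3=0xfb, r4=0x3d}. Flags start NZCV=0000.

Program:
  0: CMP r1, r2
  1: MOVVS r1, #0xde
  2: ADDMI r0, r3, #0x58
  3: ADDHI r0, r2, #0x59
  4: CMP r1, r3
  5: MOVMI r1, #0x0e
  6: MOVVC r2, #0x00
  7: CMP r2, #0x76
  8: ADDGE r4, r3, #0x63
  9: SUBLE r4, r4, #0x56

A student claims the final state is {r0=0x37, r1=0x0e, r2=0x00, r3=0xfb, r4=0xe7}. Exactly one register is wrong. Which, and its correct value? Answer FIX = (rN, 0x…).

FIX = (r0, 0x18)

0: ✓ CMP  NZCV=0010
1: · MOVVS
2: · ADDMI
3: ✓ ADDHI  r0←0x18
4: ✓ CMP  NZCV=1000
5: ✓ MOVMI  r1←0x0e
6: ✓ MOVVC  r2←0x00
7: ✓ CMP  NZCV=1000
8: · ADDGE
9: ✓ SUBLE  r4←0xe7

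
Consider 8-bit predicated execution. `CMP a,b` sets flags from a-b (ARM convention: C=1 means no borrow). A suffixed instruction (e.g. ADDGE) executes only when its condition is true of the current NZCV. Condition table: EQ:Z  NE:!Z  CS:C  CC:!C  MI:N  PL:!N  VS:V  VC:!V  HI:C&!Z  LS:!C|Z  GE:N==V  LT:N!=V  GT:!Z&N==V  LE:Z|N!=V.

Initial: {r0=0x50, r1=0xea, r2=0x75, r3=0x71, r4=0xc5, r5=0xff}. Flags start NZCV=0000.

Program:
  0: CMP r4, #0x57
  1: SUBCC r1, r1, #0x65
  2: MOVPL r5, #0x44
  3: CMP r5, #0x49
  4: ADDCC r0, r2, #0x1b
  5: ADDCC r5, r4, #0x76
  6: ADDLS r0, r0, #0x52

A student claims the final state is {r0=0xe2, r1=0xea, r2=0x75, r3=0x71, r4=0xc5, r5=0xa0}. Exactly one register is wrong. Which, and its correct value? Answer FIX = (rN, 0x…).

FIX = (r5, 0x3b)

0: ✓ CMP  NZCV=0011
1: · SUBCC
2: ✓ MOVPL  r5←0x44
3: ✓ CMP  NZCV=1000
4: ✓ ADDCC  r0←0x90
5: ✓ ADDCC  r5←0x3b
6: ✓ ADDLS  r0←0xe2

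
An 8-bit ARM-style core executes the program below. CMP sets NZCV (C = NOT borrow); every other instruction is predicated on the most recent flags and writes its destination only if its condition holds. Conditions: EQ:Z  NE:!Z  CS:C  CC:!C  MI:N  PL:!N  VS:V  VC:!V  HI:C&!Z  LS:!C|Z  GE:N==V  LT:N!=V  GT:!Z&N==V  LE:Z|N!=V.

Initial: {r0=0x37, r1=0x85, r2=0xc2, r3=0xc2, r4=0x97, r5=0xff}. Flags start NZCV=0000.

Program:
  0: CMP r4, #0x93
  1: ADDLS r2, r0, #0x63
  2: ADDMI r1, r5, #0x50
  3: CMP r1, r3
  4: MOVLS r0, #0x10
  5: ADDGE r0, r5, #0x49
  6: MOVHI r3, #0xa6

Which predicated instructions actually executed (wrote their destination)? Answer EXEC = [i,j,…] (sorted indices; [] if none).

EXEC = [4]

0: ✓ CMP  NZCV=0010
1: · ADDLS
2: · ADDMI
3: ✓ CMP  NZCV=1000
4: ✓ MOVLS  r0←0x10
5: · ADDGE
6: · MOVHI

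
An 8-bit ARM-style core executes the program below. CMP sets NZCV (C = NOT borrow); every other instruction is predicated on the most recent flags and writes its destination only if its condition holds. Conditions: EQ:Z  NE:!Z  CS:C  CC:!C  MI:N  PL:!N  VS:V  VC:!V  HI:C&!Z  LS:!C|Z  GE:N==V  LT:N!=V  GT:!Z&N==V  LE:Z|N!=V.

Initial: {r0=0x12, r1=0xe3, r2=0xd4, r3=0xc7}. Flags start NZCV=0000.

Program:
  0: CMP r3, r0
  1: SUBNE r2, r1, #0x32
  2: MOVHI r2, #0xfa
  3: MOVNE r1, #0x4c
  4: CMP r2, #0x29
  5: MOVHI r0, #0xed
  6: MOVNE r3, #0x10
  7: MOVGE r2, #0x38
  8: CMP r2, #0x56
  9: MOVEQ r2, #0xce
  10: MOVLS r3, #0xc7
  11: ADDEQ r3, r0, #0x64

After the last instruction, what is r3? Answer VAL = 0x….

VAL = 0x10

0: ✓ CMP  NZCV=1010
1: ✓ SUBNE  r2←0xb1
2: ✓ MOVHI  r2←0xfa
3: ✓ MOVNE  r1←0x4c
4: ✓ CMP  NZCV=1010
5: ✓ MOVHI  r0←0xed
6: ✓ MOVNE  r3←0x10
7: · MOVGE
8: ✓ CMP  NZCV=1010
9: · MOVEQ
10: · MOVLS
11: · ADDEQ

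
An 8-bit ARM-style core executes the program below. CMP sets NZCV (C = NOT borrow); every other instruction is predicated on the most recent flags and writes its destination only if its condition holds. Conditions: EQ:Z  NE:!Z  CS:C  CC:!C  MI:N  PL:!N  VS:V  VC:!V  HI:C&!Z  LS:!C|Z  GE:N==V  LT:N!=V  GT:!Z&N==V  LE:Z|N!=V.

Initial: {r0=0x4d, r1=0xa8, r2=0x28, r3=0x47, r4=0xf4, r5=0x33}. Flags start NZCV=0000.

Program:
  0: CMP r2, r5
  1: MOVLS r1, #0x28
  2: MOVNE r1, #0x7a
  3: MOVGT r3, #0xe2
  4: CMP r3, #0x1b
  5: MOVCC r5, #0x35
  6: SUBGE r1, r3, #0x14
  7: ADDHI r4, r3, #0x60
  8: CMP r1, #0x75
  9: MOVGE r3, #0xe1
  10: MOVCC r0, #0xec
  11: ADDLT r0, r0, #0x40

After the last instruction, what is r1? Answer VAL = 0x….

[0] flags=1000 → (cmp)
[1] flags=1000 LS?T → r1=0x28
[2] flags=1000 NE?T → r1=0x7a
[3] flags=1000 GT?F → skip
[4] flags=0010 → (cmp)
[5] flags=0010 CC?F → skip
[6] flags=0010 GE?T → r1=0x33
[7] flags=0010 HI?T → r4=0xa7
[8] flags=1000 → (cmp)
[9] flags=1000 GE?F → skip
[10] flags=1000 CC?T → r0=0xec
[11] flags=1000 LT?T → r0=0x2c

VAL = 0x33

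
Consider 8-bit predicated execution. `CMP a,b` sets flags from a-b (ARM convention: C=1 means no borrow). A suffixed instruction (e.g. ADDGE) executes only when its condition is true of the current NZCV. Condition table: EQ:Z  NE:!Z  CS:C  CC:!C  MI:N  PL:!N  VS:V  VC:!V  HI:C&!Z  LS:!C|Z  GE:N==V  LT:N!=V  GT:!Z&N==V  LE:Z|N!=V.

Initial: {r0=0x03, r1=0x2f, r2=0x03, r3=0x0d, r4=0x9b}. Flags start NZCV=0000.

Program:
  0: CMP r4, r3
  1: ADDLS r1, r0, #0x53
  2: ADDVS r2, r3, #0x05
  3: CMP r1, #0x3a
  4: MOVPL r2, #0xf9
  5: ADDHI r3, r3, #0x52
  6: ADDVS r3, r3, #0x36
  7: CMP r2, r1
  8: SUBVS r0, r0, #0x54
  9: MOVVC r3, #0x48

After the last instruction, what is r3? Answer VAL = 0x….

VAL = 0x48

0: ✓ CMP  NZCV=1010
1: · ADDLS
2: · ADDVS
3: ✓ CMP  NZCV=1000
4: · MOVPL
5: · ADDHI
6: · ADDVS
7: ✓ CMP  NZCV=1000
8: · SUBVS
9: ✓ MOVVC  r3←0x48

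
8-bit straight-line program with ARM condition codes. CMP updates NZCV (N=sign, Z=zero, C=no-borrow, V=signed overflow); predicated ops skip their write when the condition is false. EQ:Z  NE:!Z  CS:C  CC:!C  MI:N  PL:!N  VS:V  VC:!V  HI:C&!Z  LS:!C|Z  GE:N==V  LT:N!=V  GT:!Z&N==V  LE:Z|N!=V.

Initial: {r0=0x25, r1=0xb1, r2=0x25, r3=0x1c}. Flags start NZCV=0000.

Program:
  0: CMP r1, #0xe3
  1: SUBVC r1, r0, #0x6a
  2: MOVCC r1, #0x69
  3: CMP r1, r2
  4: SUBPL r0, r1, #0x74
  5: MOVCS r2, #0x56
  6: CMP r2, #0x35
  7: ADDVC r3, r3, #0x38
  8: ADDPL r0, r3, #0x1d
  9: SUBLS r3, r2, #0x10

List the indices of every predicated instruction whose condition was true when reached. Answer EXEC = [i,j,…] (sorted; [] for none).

EXEC = [1,2,4,5,7,8]

[0] flags=1000 → (cmp)
[1] flags=1000 VC?T → r1=0xbb
[2] flags=1000 CC?T → r1=0x69
[3] flags=0010 → (cmp)
[4] flags=0010 PL?T → r0=0xf5
[5] flags=0010 CS?T → r2=0x56
[6] flags=0010 → (cmp)
[7] flags=0010 VC?T → r3=0x54
[8] flags=0010 PL?T → r0=0x71
[9] flags=0010 LS?F → skip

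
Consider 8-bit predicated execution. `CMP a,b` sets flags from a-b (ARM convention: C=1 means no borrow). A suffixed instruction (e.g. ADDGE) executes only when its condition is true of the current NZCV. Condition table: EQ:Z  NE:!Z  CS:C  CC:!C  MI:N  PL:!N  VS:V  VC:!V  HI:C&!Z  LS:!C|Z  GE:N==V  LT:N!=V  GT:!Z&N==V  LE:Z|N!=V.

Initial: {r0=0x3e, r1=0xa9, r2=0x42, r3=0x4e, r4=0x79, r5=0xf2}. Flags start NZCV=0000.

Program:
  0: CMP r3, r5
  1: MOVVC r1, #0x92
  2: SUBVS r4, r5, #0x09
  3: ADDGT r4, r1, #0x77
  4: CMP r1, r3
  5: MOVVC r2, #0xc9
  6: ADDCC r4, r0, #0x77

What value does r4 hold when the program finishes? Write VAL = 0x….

VAL = 0x09

0: ✓ CMP  NZCV=0000
1: ✓ MOVVC  r1←0x92
2: · SUBVS
3: ✓ ADDGT  r4←0x09
4: ✓ CMP  NZCV=0011
5: · MOVVC
6: · ADDCC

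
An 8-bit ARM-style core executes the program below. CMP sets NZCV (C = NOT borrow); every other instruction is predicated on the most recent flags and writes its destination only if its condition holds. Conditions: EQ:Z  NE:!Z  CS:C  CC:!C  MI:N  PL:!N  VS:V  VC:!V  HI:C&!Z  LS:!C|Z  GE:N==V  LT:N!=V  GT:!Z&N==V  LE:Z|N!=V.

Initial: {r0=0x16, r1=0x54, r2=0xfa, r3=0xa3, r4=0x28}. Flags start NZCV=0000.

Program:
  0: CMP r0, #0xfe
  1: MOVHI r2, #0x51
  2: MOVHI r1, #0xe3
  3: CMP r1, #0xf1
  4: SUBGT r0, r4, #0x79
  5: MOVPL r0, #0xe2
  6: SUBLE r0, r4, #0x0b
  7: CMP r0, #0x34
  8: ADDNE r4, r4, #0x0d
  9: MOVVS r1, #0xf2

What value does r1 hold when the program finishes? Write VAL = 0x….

VAL = 0x54

[0] flags=0000 → (cmp)
[1] flags=0000 HI?F → skip
[2] flags=0000 HI?F → skip
[3] flags=0000 → (cmp)
[4] flags=0000 GT?T → r0=0xaf
[5] flags=0000 PL?T → r0=0xe2
[6] flags=0000 LE?F → skip
[7] flags=1010 → (cmp)
[8] flags=1010 NE?T → r4=0x35
[9] flags=1010 VS?F → skip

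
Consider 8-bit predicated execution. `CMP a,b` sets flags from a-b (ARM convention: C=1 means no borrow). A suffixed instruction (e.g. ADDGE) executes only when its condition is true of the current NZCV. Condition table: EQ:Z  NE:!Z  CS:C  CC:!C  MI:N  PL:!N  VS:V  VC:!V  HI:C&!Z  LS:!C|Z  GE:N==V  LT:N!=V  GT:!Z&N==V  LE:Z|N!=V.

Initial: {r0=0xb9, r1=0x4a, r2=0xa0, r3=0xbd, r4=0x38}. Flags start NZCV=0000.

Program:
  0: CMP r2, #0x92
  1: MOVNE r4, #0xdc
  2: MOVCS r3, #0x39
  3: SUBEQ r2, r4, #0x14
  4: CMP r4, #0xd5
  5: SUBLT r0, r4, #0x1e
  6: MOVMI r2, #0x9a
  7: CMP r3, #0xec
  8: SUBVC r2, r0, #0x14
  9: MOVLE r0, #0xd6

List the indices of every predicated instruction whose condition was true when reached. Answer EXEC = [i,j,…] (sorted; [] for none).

0: ✓ CMP  NZCV=0010
1: ✓ MOVNE  r4←0xdc
2: ✓ MOVCS  r3←0x39
3: · SUBEQ
4: ✓ CMP  NZCV=0010
5: · SUBLT
6: · MOVMI
7: ✓ CMP  NZCV=0000
8: ✓ SUBVC  r2←0xa5
9: · MOVLE

EXEC = [1,2,8]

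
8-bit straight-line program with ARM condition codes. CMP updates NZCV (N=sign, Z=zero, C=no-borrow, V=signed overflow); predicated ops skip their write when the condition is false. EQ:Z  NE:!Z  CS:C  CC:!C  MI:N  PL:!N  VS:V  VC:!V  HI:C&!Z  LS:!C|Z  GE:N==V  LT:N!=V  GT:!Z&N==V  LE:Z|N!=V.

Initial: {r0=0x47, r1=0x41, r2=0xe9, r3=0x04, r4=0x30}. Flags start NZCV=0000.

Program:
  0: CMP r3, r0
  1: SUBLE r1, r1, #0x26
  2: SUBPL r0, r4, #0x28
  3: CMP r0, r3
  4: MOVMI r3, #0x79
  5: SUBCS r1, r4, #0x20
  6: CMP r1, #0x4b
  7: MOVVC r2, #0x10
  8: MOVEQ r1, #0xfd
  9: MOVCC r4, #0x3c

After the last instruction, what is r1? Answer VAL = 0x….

VAL = 0x10

0: ✓ CMP  NZCV=1000
1: ✓ SUBLE  r1←0x1b
2: · SUBPL
3: ✓ CMP  NZCV=0010
4: · MOVMI
5: ✓ SUBCS  r1←0x10
6: ✓ CMP  NZCV=1000
7: ✓ MOVVC  r2←0x10
8: · MOVEQ
9: ✓ MOVCC  r4←0x3c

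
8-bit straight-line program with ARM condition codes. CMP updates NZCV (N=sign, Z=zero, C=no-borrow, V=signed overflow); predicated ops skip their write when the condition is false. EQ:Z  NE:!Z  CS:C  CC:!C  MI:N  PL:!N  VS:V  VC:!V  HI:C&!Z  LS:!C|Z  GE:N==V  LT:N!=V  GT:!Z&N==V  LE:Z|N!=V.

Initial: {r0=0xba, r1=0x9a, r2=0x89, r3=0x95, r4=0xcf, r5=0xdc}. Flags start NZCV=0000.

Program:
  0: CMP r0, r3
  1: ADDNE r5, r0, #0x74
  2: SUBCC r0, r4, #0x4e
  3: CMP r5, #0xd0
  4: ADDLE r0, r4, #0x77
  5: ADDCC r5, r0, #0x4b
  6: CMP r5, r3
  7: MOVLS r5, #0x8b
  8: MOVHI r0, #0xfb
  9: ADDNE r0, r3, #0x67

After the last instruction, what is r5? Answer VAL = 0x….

VAL = 0x8b

[0] flags=0010 → (cmp)
[1] flags=0010 NE?T → r5=0x2e
[2] flags=0010 CC?F → skip
[3] flags=0000 → (cmp)
[4] flags=0000 LE?F → skip
[5] flags=0000 CC?T → r5=0x05
[6] flags=0000 → (cmp)
[7] flags=0000 LS?T → r5=0x8b
[8] flags=0000 HI?F → skip
[9] flags=0000 NE?T → r0=0xfc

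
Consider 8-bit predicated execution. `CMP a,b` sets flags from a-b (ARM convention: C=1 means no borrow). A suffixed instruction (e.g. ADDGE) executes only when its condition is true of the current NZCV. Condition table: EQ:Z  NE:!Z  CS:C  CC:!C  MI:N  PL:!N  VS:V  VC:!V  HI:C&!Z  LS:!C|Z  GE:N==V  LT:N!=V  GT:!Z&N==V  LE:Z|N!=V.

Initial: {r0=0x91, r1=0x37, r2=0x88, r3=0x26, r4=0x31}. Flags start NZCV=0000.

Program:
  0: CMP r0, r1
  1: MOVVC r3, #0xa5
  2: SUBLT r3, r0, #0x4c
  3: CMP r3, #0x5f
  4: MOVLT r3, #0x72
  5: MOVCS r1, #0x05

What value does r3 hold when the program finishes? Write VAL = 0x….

[0] flags=0011 → (cmp)
[1] flags=0011 VC?F → skip
[2] flags=0011 LT?T → r3=0x45
[3] flags=1000 → (cmp)
[4] flags=1000 LT?T → r3=0x72
[5] flags=1000 CS?F → skip

VAL = 0x72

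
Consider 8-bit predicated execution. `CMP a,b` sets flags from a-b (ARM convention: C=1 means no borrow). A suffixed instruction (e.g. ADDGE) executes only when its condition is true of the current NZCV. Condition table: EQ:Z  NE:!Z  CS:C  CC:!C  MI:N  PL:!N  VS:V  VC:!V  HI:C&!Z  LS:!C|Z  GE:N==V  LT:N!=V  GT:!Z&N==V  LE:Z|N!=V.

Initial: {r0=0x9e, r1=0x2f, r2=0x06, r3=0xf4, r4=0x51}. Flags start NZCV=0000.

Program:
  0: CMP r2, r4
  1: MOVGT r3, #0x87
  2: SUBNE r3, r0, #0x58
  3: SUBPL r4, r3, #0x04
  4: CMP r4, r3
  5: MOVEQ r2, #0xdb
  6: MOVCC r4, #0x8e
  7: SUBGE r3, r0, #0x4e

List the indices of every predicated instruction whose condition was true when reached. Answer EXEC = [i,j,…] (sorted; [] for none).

0: ✓ CMP  NZCV=1000
1: · MOVGT
2: ✓ SUBNE  r3←0x46
3: · SUBPL
4: ✓ CMP  NZCV=0010
5: · MOVEQ
6: · MOVCC
7: ✓ SUBGE  r3←0x50

EXEC = [2,7]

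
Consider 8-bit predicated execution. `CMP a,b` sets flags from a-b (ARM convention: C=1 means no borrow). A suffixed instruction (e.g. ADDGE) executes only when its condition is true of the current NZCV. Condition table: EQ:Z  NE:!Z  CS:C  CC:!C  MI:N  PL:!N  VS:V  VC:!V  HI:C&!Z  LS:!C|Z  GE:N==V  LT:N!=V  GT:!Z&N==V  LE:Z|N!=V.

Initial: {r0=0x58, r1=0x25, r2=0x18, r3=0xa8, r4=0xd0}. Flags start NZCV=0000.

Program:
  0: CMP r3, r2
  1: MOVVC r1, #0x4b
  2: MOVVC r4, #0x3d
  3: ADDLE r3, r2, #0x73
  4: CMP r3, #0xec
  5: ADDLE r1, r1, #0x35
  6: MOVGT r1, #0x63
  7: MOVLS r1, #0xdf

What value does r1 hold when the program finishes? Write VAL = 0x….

0: ✓ CMP  NZCV=1010
1: ✓ MOVVC  r1←0x4b
2: ✓ MOVVC  r4←0x3d
3: ✓ ADDLE  r3←0x8b
4: ✓ CMP  NZCV=1000
5: ✓ ADDLE  r1←0x80
6: · MOVGT
7: ✓ MOVLS  r1←0xdf

VAL = 0xdf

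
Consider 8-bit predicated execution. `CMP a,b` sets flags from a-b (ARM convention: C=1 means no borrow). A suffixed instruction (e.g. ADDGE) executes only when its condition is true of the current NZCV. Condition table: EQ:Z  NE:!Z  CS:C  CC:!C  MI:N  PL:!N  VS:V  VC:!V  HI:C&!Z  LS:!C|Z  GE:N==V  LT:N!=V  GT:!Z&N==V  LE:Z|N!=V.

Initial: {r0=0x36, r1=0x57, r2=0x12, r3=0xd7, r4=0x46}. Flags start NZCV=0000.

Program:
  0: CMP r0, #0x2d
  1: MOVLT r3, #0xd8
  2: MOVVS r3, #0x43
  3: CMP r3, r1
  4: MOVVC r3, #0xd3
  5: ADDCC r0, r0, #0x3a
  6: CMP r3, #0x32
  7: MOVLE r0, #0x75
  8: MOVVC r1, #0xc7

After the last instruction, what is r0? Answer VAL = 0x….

VAL = 0x75

0: ✓ CMP  NZCV=0010
1: · MOVLT
2: · MOVVS
3: ✓ CMP  NZCV=1010
4: ✓ MOVVC  r3←0xd3
5: · ADDCC
6: ✓ CMP  NZCV=1010
7: ✓ MOVLE  r0←0x75
8: ✓ MOVVC  r1←0xc7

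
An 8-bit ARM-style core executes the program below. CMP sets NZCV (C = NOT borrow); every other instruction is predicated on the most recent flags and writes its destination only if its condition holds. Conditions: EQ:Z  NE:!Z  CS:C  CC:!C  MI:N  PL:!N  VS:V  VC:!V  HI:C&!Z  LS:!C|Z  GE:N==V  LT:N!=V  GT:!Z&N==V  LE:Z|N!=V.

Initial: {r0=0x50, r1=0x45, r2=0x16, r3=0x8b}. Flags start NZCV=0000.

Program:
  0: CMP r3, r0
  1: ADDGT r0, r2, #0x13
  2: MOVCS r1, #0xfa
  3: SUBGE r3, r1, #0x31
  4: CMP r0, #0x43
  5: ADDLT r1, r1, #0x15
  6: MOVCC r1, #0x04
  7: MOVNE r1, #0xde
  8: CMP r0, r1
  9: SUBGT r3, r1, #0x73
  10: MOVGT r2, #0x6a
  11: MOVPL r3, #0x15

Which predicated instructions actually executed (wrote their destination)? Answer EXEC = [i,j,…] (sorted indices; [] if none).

EXEC = [2,7,9,10,11]

0: ✓ CMP  NZCV=0011
1: · ADDGT
2: ✓ MOVCS  r1←0xfa
3: · SUBGE
4: ✓ CMP  NZCV=0010
5: · ADDLT
6: · MOVCC
7: ✓ MOVNE  r1←0xde
8: ✓ CMP  NZCV=0000
9: ✓ SUBGT  r3←0x6b
10: ✓ MOVGT  r2←0x6a
11: ✓ MOVPL  r3←0x15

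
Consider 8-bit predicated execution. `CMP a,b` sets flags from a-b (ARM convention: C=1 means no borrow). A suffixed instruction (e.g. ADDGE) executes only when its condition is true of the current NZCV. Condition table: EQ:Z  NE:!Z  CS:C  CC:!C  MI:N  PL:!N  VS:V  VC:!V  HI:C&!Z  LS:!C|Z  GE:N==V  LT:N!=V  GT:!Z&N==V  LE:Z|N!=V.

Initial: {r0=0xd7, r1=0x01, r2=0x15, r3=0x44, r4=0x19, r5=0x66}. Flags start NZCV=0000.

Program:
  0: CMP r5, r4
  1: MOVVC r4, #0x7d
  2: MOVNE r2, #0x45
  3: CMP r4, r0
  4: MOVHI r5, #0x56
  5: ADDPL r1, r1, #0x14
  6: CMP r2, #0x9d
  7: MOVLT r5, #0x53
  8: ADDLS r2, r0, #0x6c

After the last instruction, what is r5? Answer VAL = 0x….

VAL = 0x66

[0] flags=0010 → (cmp)
[1] flags=0010 VC?T → r4=0x7d
[2] flags=0010 NE?T → r2=0x45
[3] flags=1001 → (cmp)
[4] flags=1001 HI?F → skip
[5] flags=1001 PL?F → skip
[6] flags=1001 → (cmp)
[7] flags=1001 LT?F → skip
[8] flags=1001 LS?T → r2=0x43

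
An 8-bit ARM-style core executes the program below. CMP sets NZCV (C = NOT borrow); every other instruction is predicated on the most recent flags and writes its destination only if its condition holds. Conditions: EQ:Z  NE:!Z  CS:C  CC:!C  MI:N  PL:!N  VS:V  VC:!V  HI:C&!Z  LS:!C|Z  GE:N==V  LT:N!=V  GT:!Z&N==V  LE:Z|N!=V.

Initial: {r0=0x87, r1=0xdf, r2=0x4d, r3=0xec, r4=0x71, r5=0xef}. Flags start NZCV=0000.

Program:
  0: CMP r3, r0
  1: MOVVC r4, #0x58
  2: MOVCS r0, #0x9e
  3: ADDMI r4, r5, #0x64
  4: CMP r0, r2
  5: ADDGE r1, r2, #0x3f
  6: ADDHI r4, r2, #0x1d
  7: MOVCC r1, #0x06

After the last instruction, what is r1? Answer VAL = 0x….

VAL = 0xdf

0: ✓ CMP  NZCV=0010
1: ✓ MOVVC  r4←0x58
2: ✓ MOVCS  r0←0x9e
3: · ADDMI
4: ✓ CMP  NZCV=0011
5: · ADDGE
6: ✓ ADDHI  r4←0x6a
7: · MOVCC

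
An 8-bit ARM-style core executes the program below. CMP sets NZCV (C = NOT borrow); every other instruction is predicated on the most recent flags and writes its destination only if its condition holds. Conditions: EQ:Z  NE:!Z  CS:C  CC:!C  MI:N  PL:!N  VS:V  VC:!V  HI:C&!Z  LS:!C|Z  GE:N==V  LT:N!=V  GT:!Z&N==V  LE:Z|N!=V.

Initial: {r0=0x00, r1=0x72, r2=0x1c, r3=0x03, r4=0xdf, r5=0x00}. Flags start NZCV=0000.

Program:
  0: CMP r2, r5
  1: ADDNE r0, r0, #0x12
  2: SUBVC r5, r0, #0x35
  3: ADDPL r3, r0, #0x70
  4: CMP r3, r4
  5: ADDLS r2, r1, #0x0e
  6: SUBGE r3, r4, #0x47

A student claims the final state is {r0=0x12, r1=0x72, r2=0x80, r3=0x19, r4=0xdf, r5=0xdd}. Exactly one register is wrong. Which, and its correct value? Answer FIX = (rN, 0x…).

0: ✓ CMP  NZCV=0010
1: ✓ ADDNE  r0←0x12
2: ✓ SUBVC  r5←0xdd
3: ✓ ADDPL  r3←0x82
4: ✓ CMP  NZCV=1000
5: ✓ ADDLS  r2←0x80
6: · SUBGE

FIX = (r3, 0x82)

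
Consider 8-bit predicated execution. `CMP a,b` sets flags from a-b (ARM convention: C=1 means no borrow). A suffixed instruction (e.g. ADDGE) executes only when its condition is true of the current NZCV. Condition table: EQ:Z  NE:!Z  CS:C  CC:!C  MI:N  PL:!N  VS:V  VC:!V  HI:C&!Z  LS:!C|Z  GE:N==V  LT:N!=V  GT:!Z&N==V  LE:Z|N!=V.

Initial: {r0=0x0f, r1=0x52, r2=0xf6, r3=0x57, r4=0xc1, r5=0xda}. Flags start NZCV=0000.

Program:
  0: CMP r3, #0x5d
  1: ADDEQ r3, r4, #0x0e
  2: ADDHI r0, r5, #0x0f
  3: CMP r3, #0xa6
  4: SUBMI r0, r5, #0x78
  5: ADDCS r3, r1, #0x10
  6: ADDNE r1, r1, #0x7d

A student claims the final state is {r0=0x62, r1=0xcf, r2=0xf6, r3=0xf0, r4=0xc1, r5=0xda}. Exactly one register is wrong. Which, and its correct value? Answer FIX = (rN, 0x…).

FIX = (r3, 0x57)

0: ✓ CMP  NZCV=1000
1: · ADDEQ
2: · ADDHI
3: ✓ CMP  NZCV=1001
4: ✓ SUBMI  r0←0x62
5: · ADDCS
6: ✓ ADDNE  r1←0xcf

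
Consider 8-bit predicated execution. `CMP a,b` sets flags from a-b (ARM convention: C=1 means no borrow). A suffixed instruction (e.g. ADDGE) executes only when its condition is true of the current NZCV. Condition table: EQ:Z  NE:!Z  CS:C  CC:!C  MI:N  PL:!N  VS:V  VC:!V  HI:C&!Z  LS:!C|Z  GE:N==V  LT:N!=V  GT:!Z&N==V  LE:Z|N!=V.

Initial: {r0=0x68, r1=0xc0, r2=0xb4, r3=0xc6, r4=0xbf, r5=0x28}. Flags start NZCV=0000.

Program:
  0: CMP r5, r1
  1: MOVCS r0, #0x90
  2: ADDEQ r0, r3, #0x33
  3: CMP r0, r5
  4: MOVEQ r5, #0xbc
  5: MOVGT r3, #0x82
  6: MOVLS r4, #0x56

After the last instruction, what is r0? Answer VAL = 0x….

[0] flags=0000 → (cmp)
[1] flags=0000 CS?F → skip
[2] flags=0000 EQ?F → skip
[3] flags=0010 → (cmp)
[4] flags=0010 EQ?F → skip
[5] flags=0010 GT?T → r3=0x82
[6] flags=0010 LS?F → skip

VAL = 0x68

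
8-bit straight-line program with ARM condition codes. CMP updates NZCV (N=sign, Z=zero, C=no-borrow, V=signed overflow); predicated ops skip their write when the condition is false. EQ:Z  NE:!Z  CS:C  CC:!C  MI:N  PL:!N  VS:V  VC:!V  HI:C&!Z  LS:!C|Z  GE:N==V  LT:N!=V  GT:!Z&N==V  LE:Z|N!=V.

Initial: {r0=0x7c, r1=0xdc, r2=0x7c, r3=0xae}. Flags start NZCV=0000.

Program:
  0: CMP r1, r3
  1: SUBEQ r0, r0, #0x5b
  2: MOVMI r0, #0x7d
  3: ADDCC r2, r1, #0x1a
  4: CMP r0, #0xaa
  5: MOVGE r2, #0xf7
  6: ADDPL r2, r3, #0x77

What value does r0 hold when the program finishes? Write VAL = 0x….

VAL = 0x7c

[0] flags=0010 → (cmp)
[1] flags=0010 EQ?F → skip
[2] flags=0010 MI?F → skip
[3] flags=0010 CC?F → skip
[4] flags=1001 → (cmp)
[5] flags=1001 GE?T → r2=0xf7
[6] flags=1001 PL?F → skip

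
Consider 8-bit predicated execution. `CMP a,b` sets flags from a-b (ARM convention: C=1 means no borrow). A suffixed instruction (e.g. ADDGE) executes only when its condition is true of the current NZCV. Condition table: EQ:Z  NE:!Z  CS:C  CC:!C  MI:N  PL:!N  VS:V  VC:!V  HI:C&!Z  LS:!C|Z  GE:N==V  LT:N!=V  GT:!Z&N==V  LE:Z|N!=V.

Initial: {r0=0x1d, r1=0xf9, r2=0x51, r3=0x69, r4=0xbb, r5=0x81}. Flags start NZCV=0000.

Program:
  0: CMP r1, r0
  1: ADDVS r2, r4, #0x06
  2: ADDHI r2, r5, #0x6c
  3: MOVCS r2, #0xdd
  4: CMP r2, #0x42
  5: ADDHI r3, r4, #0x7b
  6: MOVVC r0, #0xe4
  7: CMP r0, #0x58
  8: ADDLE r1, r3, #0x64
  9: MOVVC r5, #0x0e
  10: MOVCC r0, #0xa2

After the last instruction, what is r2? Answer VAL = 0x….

[0] flags=1010 → (cmp)
[1] flags=1010 VS?F → skip
[2] flags=1010 HI?T → r2=0xed
[3] flags=1010 CS?T → r2=0xdd
[4] flags=1010 → (cmp)
[5] flags=1010 HI?T → r3=0x36
[6] flags=1010 VC?T → r0=0xe4
[7] flags=1010 → (cmp)
[8] flags=1010 LE?T → r1=0x9a
[9] flags=1010 VC?T → r5=0x0e
[10] flags=1010 CC?F → skip

VAL = 0xdd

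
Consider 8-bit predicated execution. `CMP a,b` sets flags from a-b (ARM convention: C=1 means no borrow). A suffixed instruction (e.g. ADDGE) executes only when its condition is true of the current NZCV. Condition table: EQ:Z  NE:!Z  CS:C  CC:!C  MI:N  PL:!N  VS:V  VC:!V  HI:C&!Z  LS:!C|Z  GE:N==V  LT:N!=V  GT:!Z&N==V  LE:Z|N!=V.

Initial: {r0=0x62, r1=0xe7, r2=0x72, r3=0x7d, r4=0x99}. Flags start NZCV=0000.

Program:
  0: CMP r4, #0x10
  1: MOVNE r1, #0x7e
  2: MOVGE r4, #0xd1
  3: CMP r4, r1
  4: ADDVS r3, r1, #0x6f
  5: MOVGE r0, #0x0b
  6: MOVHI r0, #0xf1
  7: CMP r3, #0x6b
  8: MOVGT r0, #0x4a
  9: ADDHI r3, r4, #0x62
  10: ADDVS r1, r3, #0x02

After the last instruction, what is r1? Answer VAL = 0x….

VAL = 0x7e

[0] flags=1010 → (cmp)
[1] flags=1010 NE?T → r1=0x7e
[2] flags=1010 GE?F → skip
[3] flags=0011 → (cmp)
[4] flags=0011 VS?T → r3=0xed
[5] flags=0011 GE?F → skip
[6] flags=0011 HI?T → r0=0xf1
[7] flags=1010 → (cmp)
[8] flags=1010 GT?F → skip
[9] flags=1010 HI?T → r3=0xfb
[10] flags=1010 VS?F → skip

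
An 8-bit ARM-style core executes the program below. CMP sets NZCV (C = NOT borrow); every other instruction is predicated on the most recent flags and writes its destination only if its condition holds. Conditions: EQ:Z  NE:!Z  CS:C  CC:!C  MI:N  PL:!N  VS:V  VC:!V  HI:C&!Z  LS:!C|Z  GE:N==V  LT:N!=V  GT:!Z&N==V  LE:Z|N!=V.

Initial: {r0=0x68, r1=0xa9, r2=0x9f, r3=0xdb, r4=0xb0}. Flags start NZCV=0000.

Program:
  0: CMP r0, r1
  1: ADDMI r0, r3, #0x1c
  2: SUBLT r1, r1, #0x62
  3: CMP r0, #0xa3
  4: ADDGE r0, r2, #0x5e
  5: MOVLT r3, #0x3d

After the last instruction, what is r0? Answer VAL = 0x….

VAL = 0xfd

0: ✓ CMP  NZCV=1001
1: ✓ ADDMI  r0←0xf7
2: · SUBLT
3: ✓ CMP  NZCV=0010
4: ✓ ADDGE  r0←0xfd
5: · MOVLT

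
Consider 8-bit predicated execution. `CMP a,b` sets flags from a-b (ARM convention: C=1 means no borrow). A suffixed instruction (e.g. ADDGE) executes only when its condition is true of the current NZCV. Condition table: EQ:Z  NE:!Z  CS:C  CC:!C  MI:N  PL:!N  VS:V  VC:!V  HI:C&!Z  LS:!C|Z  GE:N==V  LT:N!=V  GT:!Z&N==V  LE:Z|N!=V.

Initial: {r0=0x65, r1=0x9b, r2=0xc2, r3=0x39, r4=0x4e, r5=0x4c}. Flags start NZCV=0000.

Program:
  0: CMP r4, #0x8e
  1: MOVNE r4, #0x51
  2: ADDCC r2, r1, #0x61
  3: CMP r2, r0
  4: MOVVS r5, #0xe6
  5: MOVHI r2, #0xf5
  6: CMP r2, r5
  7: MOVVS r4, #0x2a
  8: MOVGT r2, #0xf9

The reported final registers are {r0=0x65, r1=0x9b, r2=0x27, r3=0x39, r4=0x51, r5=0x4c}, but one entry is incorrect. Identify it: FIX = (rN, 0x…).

FIX = (r2, 0xf5)

0: ✓ CMP  NZCV=1001
1: ✓ MOVNE  r4←0x51
2: ✓ ADDCC  r2←0xfc
3: ✓ CMP  NZCV=1010
4: · MOVVS
5: ✓ MOVHI  r2←0xf5
6: ✓ CMP  NZCV=1010
7: · MOVVS
8: · MOVGT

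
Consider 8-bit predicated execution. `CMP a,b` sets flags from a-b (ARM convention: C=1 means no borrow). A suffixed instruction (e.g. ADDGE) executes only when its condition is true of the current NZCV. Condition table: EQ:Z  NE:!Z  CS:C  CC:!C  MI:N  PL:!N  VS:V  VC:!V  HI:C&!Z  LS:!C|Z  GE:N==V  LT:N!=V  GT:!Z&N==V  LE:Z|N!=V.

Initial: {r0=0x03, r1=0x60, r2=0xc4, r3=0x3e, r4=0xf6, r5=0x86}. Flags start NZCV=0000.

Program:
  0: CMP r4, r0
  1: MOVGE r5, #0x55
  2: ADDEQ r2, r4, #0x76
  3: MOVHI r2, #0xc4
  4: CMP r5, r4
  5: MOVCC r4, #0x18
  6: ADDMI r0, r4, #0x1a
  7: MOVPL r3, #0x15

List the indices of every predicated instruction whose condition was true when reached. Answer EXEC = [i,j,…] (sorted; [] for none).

0: ✓ CMP  NZCV=1010
1: · MOVGE
2: · ADDEQ
3: ✓ MOVHI  r2←0xc4
4: ✓ CMP  NZCV=1000
5: ✓ MOVCC  r4←0x18
6: ✓ ADDMI  r0←0x32
7: · MOVPL

EXEC = [3,5,6]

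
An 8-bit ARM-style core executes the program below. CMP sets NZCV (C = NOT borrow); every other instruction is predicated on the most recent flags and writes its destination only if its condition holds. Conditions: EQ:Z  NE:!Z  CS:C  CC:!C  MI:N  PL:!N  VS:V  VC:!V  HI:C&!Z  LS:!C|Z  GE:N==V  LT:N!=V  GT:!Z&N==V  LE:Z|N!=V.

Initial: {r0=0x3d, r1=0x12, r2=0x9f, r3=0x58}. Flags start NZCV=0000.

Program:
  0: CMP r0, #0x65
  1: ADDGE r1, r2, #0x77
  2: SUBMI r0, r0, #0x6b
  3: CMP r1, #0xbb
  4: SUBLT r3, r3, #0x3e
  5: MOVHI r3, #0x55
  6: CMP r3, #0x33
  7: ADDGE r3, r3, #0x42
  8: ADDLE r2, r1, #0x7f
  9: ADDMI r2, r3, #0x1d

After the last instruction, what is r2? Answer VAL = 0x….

VAL = 0x9f

0: ✓ CMP  NZCV=1000
1: · ADDGE
2: ✓ SUBMI  r0←0xd2
3: ✓ CMP  NZCV=0000
4: · SUBLT
5: · MOVHI
6: ✓ CMP  NZCV=0010
7: ✓ ADDGE  r3←0x9a
8: · ADDLE
9: · ADDMI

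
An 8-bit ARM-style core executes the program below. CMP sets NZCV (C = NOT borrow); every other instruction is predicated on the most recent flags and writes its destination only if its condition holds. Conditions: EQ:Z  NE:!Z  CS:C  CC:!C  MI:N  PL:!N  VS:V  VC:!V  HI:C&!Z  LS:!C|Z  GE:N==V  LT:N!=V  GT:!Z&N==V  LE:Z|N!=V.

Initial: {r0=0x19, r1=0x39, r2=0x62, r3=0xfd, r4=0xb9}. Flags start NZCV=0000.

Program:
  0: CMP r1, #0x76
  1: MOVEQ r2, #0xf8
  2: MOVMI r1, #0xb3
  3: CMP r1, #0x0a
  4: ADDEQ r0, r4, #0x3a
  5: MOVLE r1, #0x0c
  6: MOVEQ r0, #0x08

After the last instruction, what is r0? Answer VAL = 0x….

0: ✓ CMP  NZCV=1000
1: · MOVEQ
2: ✓ MOVMI  r1←0xb3
3: ✓ CMP  NZCV=1010
4: · ADDEQ
5: ✓ MOVLE  r1←0x0c
6: · MOVEQ

VAL = 0x19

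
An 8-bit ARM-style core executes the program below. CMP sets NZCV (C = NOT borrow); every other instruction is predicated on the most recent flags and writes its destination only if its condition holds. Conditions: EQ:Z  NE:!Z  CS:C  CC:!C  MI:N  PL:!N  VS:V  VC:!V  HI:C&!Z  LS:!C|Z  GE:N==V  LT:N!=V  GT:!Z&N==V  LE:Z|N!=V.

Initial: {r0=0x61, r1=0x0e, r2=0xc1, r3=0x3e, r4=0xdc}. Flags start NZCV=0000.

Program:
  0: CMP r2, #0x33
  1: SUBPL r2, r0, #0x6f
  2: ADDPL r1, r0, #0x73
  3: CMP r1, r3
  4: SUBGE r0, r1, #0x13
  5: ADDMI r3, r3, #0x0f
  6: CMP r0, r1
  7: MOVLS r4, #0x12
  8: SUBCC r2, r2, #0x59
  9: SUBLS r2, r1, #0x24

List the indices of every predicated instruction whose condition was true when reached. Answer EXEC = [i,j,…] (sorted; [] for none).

EXEC = [5]

0: ✓ CMP  NZCV=1010
1: · SUBPL
2: · ADDPL
3: ✓ CMP  NZCV=1000
4: · SUBGE
5: ✓ ADDMI  r3←0x4d
6: ✓ CMP  NZCV=0010
7: · MOVLS
8: · SUBCC
9: · SUBLS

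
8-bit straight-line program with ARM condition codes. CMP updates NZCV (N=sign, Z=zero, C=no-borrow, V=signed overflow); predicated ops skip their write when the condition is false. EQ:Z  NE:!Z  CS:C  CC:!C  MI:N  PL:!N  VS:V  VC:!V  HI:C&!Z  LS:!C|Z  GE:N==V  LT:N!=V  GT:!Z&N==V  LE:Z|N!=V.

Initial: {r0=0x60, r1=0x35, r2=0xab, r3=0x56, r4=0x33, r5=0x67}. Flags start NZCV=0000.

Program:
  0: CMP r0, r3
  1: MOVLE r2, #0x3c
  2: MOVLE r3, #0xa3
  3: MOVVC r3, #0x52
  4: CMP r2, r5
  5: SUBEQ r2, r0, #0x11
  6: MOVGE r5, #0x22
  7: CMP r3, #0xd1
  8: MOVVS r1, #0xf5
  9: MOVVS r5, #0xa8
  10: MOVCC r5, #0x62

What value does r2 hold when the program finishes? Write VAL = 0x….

0: ✓ CMP  NZCV=0010
1: · MOVLE
2: · MOVLE
3: ✓ MOVVC  r3←0x52
4: ✓ CMP  NZCV=0011
5: · SUBEQ
6: · MOVGE
7: ✓ CMP  NZCV=1001
8: ✓ MOVVS  r1←0xf5
9: ✓ MOVVS  r5←0xa8
10: ✓ MOVCC  r5←0x62

VAL = 0xab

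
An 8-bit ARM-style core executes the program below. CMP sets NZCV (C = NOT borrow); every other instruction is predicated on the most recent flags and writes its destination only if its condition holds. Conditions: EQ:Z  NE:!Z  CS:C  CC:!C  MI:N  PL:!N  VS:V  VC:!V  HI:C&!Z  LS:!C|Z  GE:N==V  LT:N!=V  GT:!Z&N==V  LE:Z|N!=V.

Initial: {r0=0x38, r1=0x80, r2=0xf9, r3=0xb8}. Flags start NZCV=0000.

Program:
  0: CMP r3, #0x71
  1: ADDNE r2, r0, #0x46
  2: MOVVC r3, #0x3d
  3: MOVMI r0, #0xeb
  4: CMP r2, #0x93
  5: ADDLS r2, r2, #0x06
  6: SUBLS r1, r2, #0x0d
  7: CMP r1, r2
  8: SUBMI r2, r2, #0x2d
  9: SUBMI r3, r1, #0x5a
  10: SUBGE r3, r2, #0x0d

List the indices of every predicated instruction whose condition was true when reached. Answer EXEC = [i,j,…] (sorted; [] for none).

EXEC = [1,5,6,8,9,10]

0: ✓ CMP  NZCV=0011
1: ✓ ADDNE  r2←0x7e
2: · MOVVC
3: · MOVMI
4: ✓ CMP  NZCV=1001
5: ✓ ADDLS  r2←0x84
6: ✓ SUBLS  r1←0x77
7: ✓ CMP  NZCV=1001
8: ✓ SUBMI  r2←0x57
9: ✓ SUBMI  r3←0x1d
10: ✓ SUBGE  r3←0x4a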